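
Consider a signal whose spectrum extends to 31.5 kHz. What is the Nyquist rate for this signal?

63 kHz

Nyquist rate = 2 × 31.5 kHz = 63 kHz.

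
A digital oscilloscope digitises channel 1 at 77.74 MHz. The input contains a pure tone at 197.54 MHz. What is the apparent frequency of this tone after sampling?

197.54 MHz mod fs = 42.06 MHz.
42.06 MHz > fs/2 = 38.87 MHz, folds to fs − 42.06 MHz = 35.68 MHz.

35.68 MHz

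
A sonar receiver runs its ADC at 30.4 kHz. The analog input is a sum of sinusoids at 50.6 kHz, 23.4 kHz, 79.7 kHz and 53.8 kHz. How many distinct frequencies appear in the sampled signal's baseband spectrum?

3

fs/2 = 15.2 kHz.
50.6 kHz mod fs = 20.2 kHz.
20.2 kHz > fs/2 = 15.2 kHz, folds to fs − 20.2 kHz = 10.2 kHz.
23.4 kHz > fs/2 = 15.2 kHz, folds to fs − 23.4 kHz = 7 kHz.
79.7 kHz mod fs = 18.9 kHz.
18.9 kHz > fs/2 = 15.2 kHz, folds to fs − 18.9 kHz = 11.5 kHz.
53.8 kHz mod fs = 23.4 kHz.
23.4 kHz > fs/2 = 15.2 kHz, folds to fs − 23.4 kHz = 7 kHz.
Distinct values: {7 kHz, 10.2 kHz, 11.5 kHz} → 3.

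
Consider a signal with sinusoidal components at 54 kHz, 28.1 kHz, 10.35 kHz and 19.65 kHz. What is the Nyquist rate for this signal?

108 kHz

Highest-frequency component: 54 kHz.
Nyquist rate = 2 × 54 kHz = 108 kHz.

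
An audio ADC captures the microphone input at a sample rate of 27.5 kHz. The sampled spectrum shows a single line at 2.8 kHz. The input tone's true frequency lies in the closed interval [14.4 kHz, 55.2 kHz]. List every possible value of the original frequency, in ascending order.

Frequencies that alias to 2.8 kHz are k·fs ± 2.8 kHz for integer k ≥ 0.
k=0: 2.8 kHz.
k=1: 24.7 kHz, 30.3 kHz.
k=2: 52.2 kHz, 57.8 kHz.
k=3: 79.7 kHz, 85.3 kHz.
Within [14.4 kHz, 55.2 kHz]: 24.7 kHz, 30.3 kHz, 52.2 kHz.

24.7 kHz, 30.3 kHz, 52.2 kHz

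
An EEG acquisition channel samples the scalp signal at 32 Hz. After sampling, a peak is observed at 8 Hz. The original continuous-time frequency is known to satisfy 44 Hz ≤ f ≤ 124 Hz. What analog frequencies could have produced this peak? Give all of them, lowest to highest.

Frequencies that alias to 8 Hz are k·fs ± 8 Hz for integer k ≥ 0.
k=0: 8 Hz.
k=1: 24 Hz, 40 Hz.
k=2: 56 Hz, 72 Hz.
k=3: 88 Hz, 104 Hz.
k=4: 120 Hz, 136 Hz.
k=5: 152 Hz, 168 Hz.
Within [44 Hz, 124 Hz]: 56 Hz, 72 Hz, 88 Hz, 104 Hz, 120 Hz.

56 Hz, 72 Hz, 88 Hz, 104 Hz, 120 Hz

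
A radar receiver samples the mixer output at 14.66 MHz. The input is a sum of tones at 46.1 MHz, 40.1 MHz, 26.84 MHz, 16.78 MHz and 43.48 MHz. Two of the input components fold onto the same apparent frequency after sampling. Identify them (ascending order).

fs/2 = 7.33 MHz.
46.1 MHz mod fs = 2.12 MHz.
2.12 MHz ≤ fs/2 = 7.33 MHz, appears at 2.12 MHz.
40.1 MHz mod fs = 10.78 MHz.
10.78 MHz > fs/2 = 7.33 MHz, folds to fs − 10.78 MHz = 3.88 MHz.
26.84 MHz mod fs = 12.18 MHz.
12.18 MHz > fs/2 = 7.33 MHz, folds to fs − 12.18 MHz = 2.48 MHz.
16.78 MHz mod fs = 2.12 MHz.
2.12 MHz ≤ fs/2 = 7.33 MHz, appears at 2.12 MHz.
43.48 MHz mod fs = 14.16 MHz.
14.16 MHz > fs/2 = 7.33 MHz, folds to fs − 14.16 MHz = 0.5 MHz.
16.78 MHz and 46.1 MHz both map to 2.12 MHz.

16.78 MHz, 46.1 MHz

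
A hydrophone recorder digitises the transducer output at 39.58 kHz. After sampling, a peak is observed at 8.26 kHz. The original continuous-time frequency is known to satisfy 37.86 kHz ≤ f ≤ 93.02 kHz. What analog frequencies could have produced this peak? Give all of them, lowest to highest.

Frequencies that alias to 8.26 kHz are k·fs ± 8.26 kHz for integer k ≥ 0.
k=0: 8.26 kHz.
k=1: 31.32 kHz, 47.84 kHz.
k=2: 70.9 kHz, 87.42 kHz.
k=3: 110.48 kHz, 127 kHz.
Within [37.86 kHz, 93.02 kHz]: 47.84 kHz, 70.9 kHz, 87.42 kHz.

47.84 kHz, 70.9 kHz, 87.42 kHz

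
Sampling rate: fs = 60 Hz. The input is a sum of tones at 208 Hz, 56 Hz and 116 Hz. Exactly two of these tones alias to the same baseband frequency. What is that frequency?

fs/2 = 30 Hz.
208 Hz mod fs = 28 Hz.
28 Hz ≤ fs/2 = 30 Hz, appears at 28 Hz.
56 Hz > fs/2 = 30 Hz, folds to fs − 56 Hz = 4 Hz.
116 Hz mod fs = 56 Hz.
56 Hz > fs/2 = 30 Hz, folds to fs − 56 Hz = 4 Hz.
56 Hz and 116 Hz both map to 4 Hz.

4 Hz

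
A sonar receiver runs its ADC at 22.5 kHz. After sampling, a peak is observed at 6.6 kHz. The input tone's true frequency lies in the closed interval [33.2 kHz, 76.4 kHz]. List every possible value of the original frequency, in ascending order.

38.4 kHz, 51.6 kHz, 60.9 kHz, 74.1 kHz

Frequencies that alias to 6.6 kHz are k·fs ± 6.6 kHz for integer k ≥ 0.
k=0: 6.6 kHz.
k=1: 15.9 kHz, 29.1 kHz.
k=2: 38.4 kHz, 51.6 kHz.
k=3: 60.9 kHz, 74.1 kHz.
k=4: 83.4 kHz, 96.6 kHz.
Within [33.2 kHz, 76.4 kHz]: 38.4 kHz, 51.6 kHz, 60.9 kHz, 74.1 kHz.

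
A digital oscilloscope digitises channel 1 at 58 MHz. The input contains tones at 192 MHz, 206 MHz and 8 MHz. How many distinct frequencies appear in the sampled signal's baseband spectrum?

fs/2 = 29 MHz.
192 MHz mod fs = 18 MHz.
18 MHz ≤ fs/2 = 29 MHz, appears at 18 MHz.
206 MHz mod fs = 32 MHz.
32 MHz > fs/2 = 29 MHz, folds to fs − 32 MHz = 26 MHz.
8 MHz ≤ fs/2 = 29 MHz, passes unchanged.
Distinct values: {8 MHz, 18 MHz, 26 MHz} → 3.

3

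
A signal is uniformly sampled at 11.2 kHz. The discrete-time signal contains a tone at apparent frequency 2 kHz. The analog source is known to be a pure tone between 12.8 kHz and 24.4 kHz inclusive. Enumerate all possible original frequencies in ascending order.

13.2 kHz, 20.4 kHz, 24.4 kHz

Frequencies that alias to 2 kHz are k·fs ± 2 kHz for integer k ≥ 0.
k=0: 2 kHz.
k=1: 9.2 kHz, 13.2 kHz.
k=2: 20.4 kHz, 24.4 kHz.
k=3: 31.6 kHz, 35.6 kHz.
Within [12.8 kHz, 24.4 kHz]: 13.2 kHz, 20.4 kHz, 24.4 kHz.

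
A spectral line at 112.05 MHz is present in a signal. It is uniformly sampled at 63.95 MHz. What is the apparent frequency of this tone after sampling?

15.85 MHz

112.05 MHz mod fs = 48.1 MHz.
48.1 MHz > fs/2 = 31.975 MHz, folds to fs − 48.1 MHz = 15.85 MHz.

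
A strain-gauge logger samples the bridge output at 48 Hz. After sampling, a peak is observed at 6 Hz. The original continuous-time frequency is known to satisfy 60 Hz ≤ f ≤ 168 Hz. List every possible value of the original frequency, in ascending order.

90 Hz, 102 Hz, 138 Hz, 150 Hz

Frequencies that alias to 6 Hz are k·fs ± 6 Hz for integer k ≥ 0.
k=0: 6 Hz.
k=1: 42 Hz, 54 Hz.
k=2: 90 Hz, 102 Hz.
k=3: 138 Hz, 150 Hz.
k=4: 186 Hz, 198 Hz.
Within [60 Hz, 168 Hz]: 90 Hz, 102 Hz, 138 Hz, 150 Hz.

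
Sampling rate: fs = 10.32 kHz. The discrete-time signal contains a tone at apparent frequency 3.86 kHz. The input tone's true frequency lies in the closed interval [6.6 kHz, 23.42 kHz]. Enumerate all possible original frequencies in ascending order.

14.18 kHz, 16.78 kHz

Frequencies that alias to 3.86 kHz are k·fs ± 3.86 kHz for integer k ≥ 0.
k=0: 3.86 kHz.
k=1: 6.46 kHz, 14.18 kHz.
k=2: 16.78 kHz, 24.5 kHz.
k=3: 27.1 kHz, 34.82 kHz.
Within [6.6 kHz, 23.42 kHz]: 14.18 kHz, 16.78 kHz.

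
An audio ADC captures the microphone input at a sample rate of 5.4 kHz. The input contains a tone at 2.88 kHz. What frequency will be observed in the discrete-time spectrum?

2.88 kHz > fs/2 = 2.7 kHz, folds to fs − 2.88 kHz = 2.52 kHz.

2.52 kHz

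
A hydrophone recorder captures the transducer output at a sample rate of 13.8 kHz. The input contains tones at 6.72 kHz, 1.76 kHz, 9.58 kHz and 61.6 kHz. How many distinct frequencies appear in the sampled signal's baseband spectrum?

4

fs/2 = 6.9 kHz.
6.72 kHz ≤ fs/2 = 6.9 kHz, passes unchanged.
1.76 kHz ≤ fs/2 = 6.9 kHz, passes unchanged.
9.58 kHz > fs/2 = 6.9 kHz, folds to fs − 9.58 kHz = 4.22 kHz.
61.6 kHz mod fs = 6.4 kHz.
6.4 kHz ≤ fs/2 = 6.9 kHz, appears at 6.4 kHz.
Distinct values: {1.76 kHz, 4.22 kHz, 6.4 kHz, 6.72 kHz} → 4.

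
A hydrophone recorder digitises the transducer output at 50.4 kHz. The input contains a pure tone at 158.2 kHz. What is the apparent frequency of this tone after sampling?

158.2 kHz mod fs = 7 kHz.
7 kHz ≤ fs/2 = 25.2 kHz, appears at 7 kHz.

7 kHz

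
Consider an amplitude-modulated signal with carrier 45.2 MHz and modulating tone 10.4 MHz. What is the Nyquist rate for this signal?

111.2 MHz

AM sidebands sit at fc ± fm = 34.8 MHz and 55.6 MHz.
Highest-frequency component: 55.6 MHz.
Nyquist rate = 2 × 55.6 MHz = 111.2 MHz.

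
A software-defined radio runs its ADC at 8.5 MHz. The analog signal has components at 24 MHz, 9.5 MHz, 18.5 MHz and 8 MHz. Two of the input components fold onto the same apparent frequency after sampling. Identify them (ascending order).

18.5 MHz, 24 MHz

fs/2 = 4.25 MHz.
24 MHz mod fs = 7 MHz.
7 MHz > fs/2 = 4.25 MHz, folds to fs − 7 MHz = 1.5 MHz.
9.5 MHz mod fs = 1 MHz.
1 MHz ≤ fs/2 = 4.25 MHz, appears at 1 MHz.
18.5 MHz mod fs = 1.5 MHz.
1.5 MHz ≤ fs/2 = 4.25 MHz, appears at 1.5 MHz.
8 MHz > fs/2 = 4.25 MHz, folds to fs − 8 MHz = 0.5 MHz.
18.5 MHz and 24 MHz both map to 1.5 MHz.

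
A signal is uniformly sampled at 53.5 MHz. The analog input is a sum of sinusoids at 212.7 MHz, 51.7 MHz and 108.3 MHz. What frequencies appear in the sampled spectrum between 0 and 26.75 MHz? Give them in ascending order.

1.3 MHz, 1.8 MHz

fs/2 = 26.75 MHz.
212.7 MHz mod fs = 52.2 MHz.
52.2 MHz > fs/2 = 26.75 MHz, folds to fs − 52.2 MHz = 1.3 MHz.
51.7 MHz > fs/2 = 26.75 MHz, folds to fs − 51.7 MHz = 1.8 MHz.
108.3 MHz mod fs = 1.3 MHz.
1.3 MHz ≤ fs/2 = 26.75 MHz, appears at 1.3 MHz.
Distinct values: {1.3 MHz, 1.8 MHz}.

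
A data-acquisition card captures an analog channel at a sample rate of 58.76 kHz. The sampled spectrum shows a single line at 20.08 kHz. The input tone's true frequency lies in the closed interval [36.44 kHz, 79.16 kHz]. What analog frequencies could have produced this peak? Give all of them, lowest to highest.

Frequencies that alias to 20.08 kHz are k·fs ± 20.08 kHz for integer k ≥ 0.
k=0: 20.08 kHz.
k=1: 38.68 kHz, 78.84 kHz.
k=2: 97.44 kHz, 137.6 kHz.
Within [36.44 kHz, 79.16 kHz]: 38.68 kHz, 78.84 kHz.

38.68 kHz, 78.84 kHz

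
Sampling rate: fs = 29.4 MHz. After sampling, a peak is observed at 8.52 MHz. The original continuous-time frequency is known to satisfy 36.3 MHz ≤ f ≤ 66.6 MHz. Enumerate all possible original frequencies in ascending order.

Frequencies that alias to 8.52 MHz are k·fs ± 8.52 MHz for integer k ≥ 0.
k=0: 8.52 MHz.
k=1: 20.88 MHz, 37.92 MHz.
k=2: 50.28 MHz, 67.32 MHz.
k=3: 79.68 MHz, 96.72 MHz.
Within [36.3 MHz, 66.6 MHz]: 37.92 MHz, 50.28 MHz.

37.92 MHz, 50.28 MHz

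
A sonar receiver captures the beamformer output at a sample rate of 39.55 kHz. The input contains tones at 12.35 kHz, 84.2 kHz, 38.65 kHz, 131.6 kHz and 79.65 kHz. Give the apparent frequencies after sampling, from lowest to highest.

0.55 kHz, 0.9 kHz, 5.1 kHz, 12.35 kHz, 12.95 kHz

fs/2 = 19.775 kHz.
12.35 kHz ≤ fs/2 = 19.775 kHz, passes unchanged.
84.2 kHz mod fs = 5.1 kHz.
5.1 kHz ≤ fs/2 = 19.775 kHz, appears at 5.1 kHz.
38.65 kHz > fs/2 = 19.775 kHz, folds to fs − 38.65 kHz = 0.9 kHz.
131.6 kHz mod fs = 12.95 kHz.
12.95 kHz ≤ fs/2 = 19.775 kHz, appears at 12.95 kHz.
79.65 kHz mod fs = 0.55 kHz.
0.55 kHz ≤ fs/2 = 19.775 kHz, appears at 0.55 kHz.
Distinct values: {0.55 kHz, 0.9 kHz, 5.1 kHz, 12.35 kHz, 12.95 kHz}.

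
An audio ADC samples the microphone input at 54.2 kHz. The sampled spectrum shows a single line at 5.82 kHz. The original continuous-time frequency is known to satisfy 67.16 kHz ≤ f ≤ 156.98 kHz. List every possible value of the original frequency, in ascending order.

Frequencies that alias to 5.82 kHz are k·fs ± 5.82 kHz for integer k ≥ 0.
k=0: 5.82 kHz.
k=1: 48.38 kHz, 60.02 kHz.
k=2: 102.58 kHz, 114.22 kHz.
k=3: 156.78 kHz, 168.42 kHz.
k=4: 210.98 kHz, 222.62 kHz.
Within [67.16 kHz, 156.98 kHz]: 102.58 kHz, 114.22 kHz, 156.78 kHz.

102.58 kHz, 114.22 kHz, 156.78 kHz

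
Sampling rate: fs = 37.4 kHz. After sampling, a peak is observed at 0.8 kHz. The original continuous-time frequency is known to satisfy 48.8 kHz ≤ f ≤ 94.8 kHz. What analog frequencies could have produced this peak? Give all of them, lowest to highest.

74 kHz, 75.6 kHz

Frequencies that alias to 0.8 kHz are k·fs ± 0.8 kHz for integer k ≥ 0.
k=0: 0.8 kHz.
k=1: 36.6 kHz, 38.2 kHz.
k=2: 74 kHz, 75.6 kHz.
k=3: 111.4 kHz, 113 kHz.
Within [48.8 kHz, 94.8 kHz]: 74 kHz, 75.6 kHz.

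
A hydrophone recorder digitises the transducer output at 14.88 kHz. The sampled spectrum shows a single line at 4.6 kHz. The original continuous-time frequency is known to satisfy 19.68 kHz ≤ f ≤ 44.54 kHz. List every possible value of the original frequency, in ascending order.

Frequencies that alias to 4.6 kHz are k·fs ± 4.6 kHz for integer k ≥ 0.
k=0: 4.6 kHz.
k=1: 10.28 kHz, 19.48 kHz.
k=2: 25.16 kHz, 34.36 kHz.
k=3: 40.04 kHz, 49.24 kHz.
k=4: 54.92 kHz, 64.12 kHz.
Within [19.68 kHz, 44.54 kHz]: 25.16 kHz, 34.36 kHz, 40.04 kHz.

25.16 kHz, 34.36 kHz, 40.04 kHz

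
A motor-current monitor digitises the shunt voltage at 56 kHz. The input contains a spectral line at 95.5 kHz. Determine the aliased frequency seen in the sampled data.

95.5 kHz mod fs = 39.5 kHz.
39.5 kHz > fs/2 = 28 kHz, folds to fs − 39.5 kHz = 16.5 kHz.

16.5 kHz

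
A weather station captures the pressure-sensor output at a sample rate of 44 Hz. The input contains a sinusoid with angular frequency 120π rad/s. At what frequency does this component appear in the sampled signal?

16 Hz

ω = 120π rad/s → f = ω/(2π) = 60 Hz.
60 Hz mod fs = 16 Hz.
16 Hz ≤ fs/2 = 22 Hz, appears at 16 Hz.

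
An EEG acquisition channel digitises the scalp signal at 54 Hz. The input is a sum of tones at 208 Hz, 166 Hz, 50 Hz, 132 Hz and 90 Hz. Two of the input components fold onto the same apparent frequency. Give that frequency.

4 Hz

fs/2 = 27 Hz.
208 Hz mod fs = 46 Hz.
46 Hz > fs/2 = 27 Hz, folds to fs − 46 Hz = 8 Hz.
166 Hz mod fs = 4 Hz.
4 Hz ≤ fs/2 = 27 Hz, appears at 4 Hz.
50 Hz > fs/2 = 27 Hz, folds to fs − 50 Hz = 4 Hz.
132 Hz mod fs = 24 Hz.
24 Hz ≤ fs/2 = 27 Hz, appears at 24 Hz.
90 Hz mod fs = 36 Hz.
36 Hz > fs/2 = 27 Hz, folds to fs − 36 Hz = 18 Hz.
50 Hz and 166 Hz both map to 4 Hz.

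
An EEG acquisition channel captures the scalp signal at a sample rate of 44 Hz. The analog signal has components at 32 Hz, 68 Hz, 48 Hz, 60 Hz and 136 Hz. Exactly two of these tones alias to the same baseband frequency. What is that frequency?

4 Hz

fs/2 = 22 Hz.
32 Hz > fs/2 = 22 Hz, folds to fs − 32 Hz = 12 Hz.
68 Hz mod fs = 24 Hz.
24 Hz > fs/2 = 22 Hz, folds to fs − 24 Hz = 20 Hz.
48 Hz mod fs = 4 Hz.
4 Hz ≤ fs/2 = 22 Hz, appears at 4 Hz.
60 Hz mod fs = 16 Hz.
16 Hz ≤ fs/2 = 22 Hz, appears at 16 Hz.
136 Hz mod fs = 4 Hz.
4 Hz ≤ fs/2 = 22 Hz, appears at 4 Hz.
48 Hz and 136 Hz both map to 4 Hz.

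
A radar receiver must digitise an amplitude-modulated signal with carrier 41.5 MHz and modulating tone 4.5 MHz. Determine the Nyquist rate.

AM sidebands sit at fc ± fm = 37 MHz and 46 MHz.
Highest-frequency component: 46 MHz.
Nyquist rate = 2 × 46 MHz = 92 MHz.

92 MHz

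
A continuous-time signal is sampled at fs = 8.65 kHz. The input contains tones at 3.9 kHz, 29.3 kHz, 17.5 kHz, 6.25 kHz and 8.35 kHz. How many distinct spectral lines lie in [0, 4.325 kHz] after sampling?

5

fs/2 = 4.325 kHz.
3.9 kHz ≤ fs/2 = 4.325 kHz, passes unchanged.
29.3 kHz mod fs = 3.35 kHz.
3.35 kHz ≤ fs/2 = 4.325 kHz, appears at 3.35 kHz.
17.5 kHz mod fs = 0.2 kHz.
0.2 kHz ≤ fs/2 = 4.325 kHz, appears at 0.2 kHz.
6.25 kHz > fs/2 = 4.325 kHz, folds to fs − 6.25 kHz = 2.4 kHz.
8.35 kHz > fs/2 = 4.325 kHz, folds to fs − 8.35 kHz = 0.3 kHz.
Distinct values: {0.2 kHz, 0.3 kHz, 2.4 kHz, 3.35 kHz, 3.9 kHz} → 5.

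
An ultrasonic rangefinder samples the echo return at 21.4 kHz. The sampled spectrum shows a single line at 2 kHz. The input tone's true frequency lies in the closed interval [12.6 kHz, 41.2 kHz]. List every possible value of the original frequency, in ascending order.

Frequencies that alias to 2 kHz are k·fs ± 2 kHz for integer k ≥ 0.
k=0: 2 kHz.
k=1: 19.4 kHz, 23.4 kHz.
k=2: 40.8 kHz, 44.8 kHz.
k=3: 62.2 kHz, 66.2 kHz.
Within [12.6 kHz, 41.2 kHz]: 19.4 kHz, 23.4 kHz, 40.8 kHz.

19.4 kHz, 23.4 kHz, 40.8 kHz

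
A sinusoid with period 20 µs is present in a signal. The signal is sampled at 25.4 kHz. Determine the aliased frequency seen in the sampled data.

0.8 kHz

T = 20 µs → f = 1/T = 50 kHz.
50 kHz mod fs = 24.6 kHz.
24.6 kHz > fs/2 = 12.7 kHz, folds to fs − 24.6 kHz = 0.8 kHz.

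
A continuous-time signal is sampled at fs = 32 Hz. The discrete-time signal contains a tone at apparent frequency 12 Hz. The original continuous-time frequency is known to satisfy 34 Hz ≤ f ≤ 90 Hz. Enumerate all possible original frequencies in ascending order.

44 Hz, 52 Hz, 76 Hz, 84 Hz

Frequencies that alias to 12 Hz are k·fs ± 12 Hz for integer k ≥ 0.
k=0: 12 Hz.
k=1: 20 Hz, 44 Hz.
k=2: 52 Hz, 76 Hz.
k=3: 84 Hz, 108 Hz.
k=4: 116 Hz, 140 Hz.
Within [34 Hz, 90 Hz]: 44 Hz, 52 Hz, 76 Hz, 84 Hz.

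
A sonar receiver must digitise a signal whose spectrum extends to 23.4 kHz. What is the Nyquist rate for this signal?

46.8 kHz

Nyquist rate = 2 × 23.4 kHz = 46.8 kHz.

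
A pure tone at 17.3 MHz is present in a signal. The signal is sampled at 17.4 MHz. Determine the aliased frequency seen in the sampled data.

17.3 MHz > fs/2 = 8.7 MHz, folds to fs − 17.3 MHz = 0.1 MHz.

0.1 MHz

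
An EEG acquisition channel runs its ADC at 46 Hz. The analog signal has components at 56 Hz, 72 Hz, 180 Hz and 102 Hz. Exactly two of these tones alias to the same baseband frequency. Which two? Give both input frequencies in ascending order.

56 Hz, 102 Hz

fs/2 = 23 Hz.
56 Hz mod fs = 10 Hz.
10 Hz ≤ fs/2 = 23 Hz, appears at 10 Hz.
72 Hz mod fs = 26 Hz.
26 Hz > fs/2 = 23 Hz, folds to fs − 26 Hz = 20 Hz.
180 Hz mod fs = 42 Hz.
42 Hz > fs/2 = 23 Hz, folds to fs − 42 Hz = 4 Hz.
102 Hz mod fs = 10 Hz.
10 Hz ≤ fs/2 = 23 Hz, appears at 10 Hz.
56 Hz and 102 Hz both map to 10 Hz.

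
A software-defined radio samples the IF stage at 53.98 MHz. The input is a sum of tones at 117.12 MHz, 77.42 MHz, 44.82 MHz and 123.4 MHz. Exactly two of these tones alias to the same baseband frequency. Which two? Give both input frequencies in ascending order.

fs/2 = 26.99 MHz.
117.12 MHz mod fs = 9.16 MHz.
9.16 MHz ≤ fs/2 = 26.99 MHz, appears at 9.16 MHz.
77.42 MHz mod fs = 23.44 MHz.
23.44 MHz ≤ fs/2 = 26.99 MHz, appears at 23.44 MHz.
44.82 MHz > fs/2 = 26.99 MHz, folds to fs − 44.82 MHz = 9.16 MHz.
123.4 MHz mod fs = 15.44 MHz.
15.44 MHz ≤ fs/2 = 26.99 MHz, appears at 15.44 MHz.
44.82 MHz and 117.12 MHz both map to 9.16 MHz.

44.82 MHz, 117.12 MHz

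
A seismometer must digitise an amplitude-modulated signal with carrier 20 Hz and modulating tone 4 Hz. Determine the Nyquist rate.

AM sidebands sit at fc ± fm = 16 Hz and 24 Hz.
Highest-frequency component: 24 Hz.
Nyquist rate = 2 × 24 Hz = 48 Hz.

48 Hz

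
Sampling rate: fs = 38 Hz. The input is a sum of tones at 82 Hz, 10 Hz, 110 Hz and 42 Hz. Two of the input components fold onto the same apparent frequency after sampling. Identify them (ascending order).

42 Hz, 110 Hz

fs/2 = 19 Hz.
82 Hz mod fs = 6 Hz.
6 Hz ≤ fs/2 = 19 Hz, appears at 6 Hz.
10 Hz ≤ fs/2 = 19 Hz, passes unchanged.
110 Hz mod fs = 34 Hz.
34 Hz > fs/2 = 19 Hz, folds to fs − 34 Hz = 4 Hz.
42 Hz mod fs = 4 Hz.
4 Hz ≤ fs/2 = 19 Hz, appears at 4 Hz.
42 Hz and 110 Hz both map to 4 Hz.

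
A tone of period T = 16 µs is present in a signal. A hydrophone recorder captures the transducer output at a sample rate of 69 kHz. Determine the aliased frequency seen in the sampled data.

6.5 kHz

T = 16 µs → f = 1/T = 62.5 kHz.
62.5 kHz > fs/2 = 34.5 kHz, folds to fs − 62.5 kHz = 6.5 kHz.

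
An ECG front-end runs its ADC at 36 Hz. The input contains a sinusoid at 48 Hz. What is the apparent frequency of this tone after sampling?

12 Hz

48 Hz mod fs = 12 Hz.
12 Hz ≤ fs/2 = 18 Hz, appears at 12 Hz.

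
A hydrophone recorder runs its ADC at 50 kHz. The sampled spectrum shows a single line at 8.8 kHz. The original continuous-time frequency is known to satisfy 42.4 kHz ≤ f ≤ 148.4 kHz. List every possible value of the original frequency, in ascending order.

58.8 kHz, 91.2 kHz, 108.8 kHz, 141.2 kHz

Frequencies that alias to 8.8 kHz are k·fs ± 8.8 kHz for integer k ≥ 0.
k=0: 8.8 kHz.
k=1: 41.2 kHz, 58.8 kHz.
k=2: 91.2 kHz, 108.8 kHz.
k=3: 141.2 kHz, 158.8 kHz.
k=4: 191.2 kHz, 208.8 kHz.
Within [42.4 kHz, 148.4 kHz]: 58.8 kHz, 91.2 kHz, 108.8 kHz, 141.2 kHz.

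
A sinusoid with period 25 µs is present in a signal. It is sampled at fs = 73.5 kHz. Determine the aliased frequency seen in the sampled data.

T = 25 µs → f = 1/T = 40 kHz.
40 kHz > fs/2 = 36.75 kHz, folds to fs − 40 kHz = 33.5 kHz.

33.5 kHz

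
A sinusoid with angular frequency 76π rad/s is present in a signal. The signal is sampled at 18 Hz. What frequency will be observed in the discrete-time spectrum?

2 Hz

ω = 76π rad/s → f = ω/(2π) = 38 Hz.
38 Hz mod fs = 2 Hz.
2 Hz ≤ fs/2 = 9 Hz, appears at 2 Hz.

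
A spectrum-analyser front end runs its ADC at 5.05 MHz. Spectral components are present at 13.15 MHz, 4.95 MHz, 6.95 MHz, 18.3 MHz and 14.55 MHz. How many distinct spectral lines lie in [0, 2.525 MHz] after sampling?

4

fs/2 = 2.525 MHz.
13.15 MHz mod fs = 3.05 MHz.
3.05 MHz > fs/2 = 2.525 MHz, folds to fs − 3.05 MHz = 2 MHz.
4.95 MHz > fs/2 = 2.525 MHz, folds to fs − 4.95 MHz = 0.1 MHz.
6.95 MHz mod fs = 1.9 MHz.
1.9 MHz ≤ fs/2 = 2.525 MHz, appears at 1.9 MHz.
18.3 MHz mod fs = 3.15 MHz.
3.15 MHz > fs/2 = 2.525 MHz, folds to fs − 3.15 MHz = 1.9 MHz.
14.55 MHz mod fs = 4.45 MHz.
4.45 MHz > fs/2 = 2.525 MHz, folds to fs − 4.45 MHz = 0.6 MHz.
Distinct values: {0.1 MHz, 0.6 MHz, 1.9 MHz, 2 MHz} → 4.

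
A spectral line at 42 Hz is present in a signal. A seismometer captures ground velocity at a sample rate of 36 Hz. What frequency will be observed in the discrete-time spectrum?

42 Hz mod fs = 6 Hz.
6 Hz ≤ fs/2 = 18 Hz, appears at 6 Hz.

6 Hz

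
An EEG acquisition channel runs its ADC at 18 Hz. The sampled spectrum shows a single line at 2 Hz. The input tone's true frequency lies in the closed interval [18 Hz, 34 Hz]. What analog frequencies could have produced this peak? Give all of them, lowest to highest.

20 Hz, 34 Hz

Frequencies that alias to 2 Hz are k·fs ± 2 Hz for integer k ≥ 0.
k=0: 2 Hz.
k=1: 16 Hz, 20 Hz.
k=2: 34 Hz, 38 Hz.
k=3: 52 Hz, 56 Hz.
Within [18 Hz, 34 Hz]: 20 Hz, 34 Hz.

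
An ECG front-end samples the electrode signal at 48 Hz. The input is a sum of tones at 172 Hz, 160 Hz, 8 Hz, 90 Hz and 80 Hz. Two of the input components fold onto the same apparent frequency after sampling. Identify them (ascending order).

80 Hz, 160 Hz

fs/2 = 24 Hz.
172 Hz mod fs = 28 Hz.
28 Hz > fs/2 = 24 Hz, folds to fs − 28 Hz = 20 Hz.
160 Hz mod fs = 16 Hz.
16 Hz ≤ fs/2 = 24 Hz, appears at 16 Hz.
8 Hz ≤ fs/2 = 24 Hz, passes unchanged.
90 Hz mod fs = 42 Hz.
42 Hz > fs/2 = 24 Hz, folds to fs − 42 Hz = 6 Hz.
80 Hz mod fs = 32 Hz.
32 Hz > fs/2 = 24 Hz, folds to fs − 32 Hz = 16 Hz.
80 Hz and 160 Hz both map to 16 Hz.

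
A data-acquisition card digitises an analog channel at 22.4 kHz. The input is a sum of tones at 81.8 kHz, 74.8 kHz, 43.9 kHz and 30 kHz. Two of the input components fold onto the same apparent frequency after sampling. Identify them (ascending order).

fs/2 = 11.2 kHz.
81.8 kHz mod fs = 14.6 kHz.
14.6 kHz > fs/2 = 11.2 kHz, folds to fs − 14.6 kHz = 7.8 kHz.
74.8 kHz mod fs = 7.6 kHz.
7.6 kHz ≤ fs/2 = 11.2 kHz, appears at 7.6 kHz.
43.9 kHz mod fs = 21.5 kHz.
21.5 kHz > fs/2 = 11.2 kHz, folds to fs − 21.5 kHz = 0.9 kHz.
30 kHz mod fs = 7.6 kHz.
7.6 kHz ≤ fs/2 = 11.2 kHz, appears at 7.6 kHz.
30 kHz and 74.8 kHz both map to 7.6 kHz.

30 kHz, 74.8 kHz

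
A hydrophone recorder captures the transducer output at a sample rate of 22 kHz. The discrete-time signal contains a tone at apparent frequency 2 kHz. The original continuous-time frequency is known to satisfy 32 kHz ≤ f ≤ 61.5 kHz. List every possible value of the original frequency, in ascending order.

Frequencies that alias to 2 kHz are k·fs ± 2 kHz for integer k ≥ 0.
k=0: 2 kHz.
k=1: 20 kHz, 24 kHz.
k=2: 42 kHz, 46 kHz.
k=3: 64 kHz, 68 kHz.
Within [32 kHz, 61.5 kHz]: 42 kHz, 46 kHz.

42 kHz, 46 kHz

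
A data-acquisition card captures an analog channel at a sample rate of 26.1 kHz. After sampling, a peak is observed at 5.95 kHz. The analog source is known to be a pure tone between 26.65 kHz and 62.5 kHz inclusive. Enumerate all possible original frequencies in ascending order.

32.05 kHz, 46.25 kHz, 58.15 kHz

Frequencies that alias to 5.95 kHz are k·fs ± 5.95 kHz for integer k ≥ 0.
k=0: 5.95 kHz.
k=1: 20.15 kHz, 32.05 kHz.
k=2: 46.25 kHz, 58.15 kHz.
k=3: 72.35 kHz, 84.25 kHz.
Within [26.65 kHz, 62.5 kHz]: 32.05 kHz, 46.25 kHz, 58.15 kHz.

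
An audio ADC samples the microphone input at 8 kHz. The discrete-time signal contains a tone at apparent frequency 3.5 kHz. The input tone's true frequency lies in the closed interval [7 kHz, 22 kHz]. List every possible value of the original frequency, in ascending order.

11.5 kHz, 12.5 kHz, 19.5 kHz, 20.5 kHz

Frequencies that alias to 3.5 kHz are k·fs ± 3.5 kHz for integer k ≥ 0.
k=0: 3.5 kHz.
k=1: 4.5 kHz, 11.5 kHz.
k=2: 12.5 kHz, 19.5 kHz.
k=3: 20.5 kHz, 27.5 kHz.
k=4: 28.5 kHz, 35.5 kHz.
Within [7 kHz, 22 kHz]: 11.5 kHz, 12.5 kHz, 19.5 kHz, 20.5 kHz.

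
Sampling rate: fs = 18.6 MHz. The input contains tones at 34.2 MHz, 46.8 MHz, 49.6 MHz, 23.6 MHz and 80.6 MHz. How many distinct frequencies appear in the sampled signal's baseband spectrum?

fs/2 = 9.3 MHz.
34.2 MHz mod fs = 15.6 MHz.
15.6 MHz > fs/2 = 9.3 MHz, folds to fs − 15.6 MHz = 3 MHz.
46.8 MHz mod fs = 9.6 MHz.
9.6 MHz > fs/2 = 9.3 MHz, folds to fs − 9.6 MHz = 9 MHz.
49.6 MHz mod fs = 12.4 MHz.
12.4 MHz > fs/2 = 9.3 MHz, folds to fs − 12.4 MHz = 6.2 MHz.
23.6 MHz mod fs = 5 MHz.
5 MHz ≤ fs/2 = 9.3 MHz, appears at 5 MHz.
80.6 MHz mod fs = 6.2 MHz.
6.2 MHz ≤ fs/2 = 9.3 MHz, appears at 6.2 MHz.
Distinct values: {3 MHz, 5 MHz, 6.2 MHz, 9 MHz} → 4.

4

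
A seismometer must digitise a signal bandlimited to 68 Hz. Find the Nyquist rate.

136 Hz

Nyquist rate = 2 × 68 Hz = 136 Hz.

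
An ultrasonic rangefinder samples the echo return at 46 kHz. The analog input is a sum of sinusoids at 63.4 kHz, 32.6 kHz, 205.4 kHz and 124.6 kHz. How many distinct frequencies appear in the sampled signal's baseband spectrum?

fs/2 = 23 kHz.
63.4 kHz mod fs = 17.4 kHz.
17.4 kHz ≤ fs/2 = 23 kHz, appears at 17.4 kHz.
32.6 kHz > fs/2 = 23 kHz, folds to fs − 32.6 kHz = 13.4 kHz.
205.4 kHz mod fs = 21.4 kHz.
21.4 kHz ≤ fs/2 = 23 kHz, appears at 21.4 kHz.
124.6 kHz mod fs = 32.6 kHz.
32.6 kHz > fs/2 = 23 kHz, folds to fs − 32.6 kHz = 13.4 kHz.
Distinct values: {13.4 kHz, 17.4 kHz, 21.4 kHz} → 3.

3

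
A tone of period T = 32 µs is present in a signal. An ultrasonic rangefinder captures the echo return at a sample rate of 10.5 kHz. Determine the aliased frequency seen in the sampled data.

0.25 kHz

T = 32 µs → f = 1/T = 31.25 kHz.
31.25 kHz mod fs = 10.25 kHz.
10.25 kHz > fs/2 = 5.25 kHz, folds to fs − 10.25 kHz = 0.25 kHz.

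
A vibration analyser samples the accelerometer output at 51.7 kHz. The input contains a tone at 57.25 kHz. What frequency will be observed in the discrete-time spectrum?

5.55 kHz

57.25 kHz mod fs = 5.55 kHz.
5.55 kHz ≤ fs/2 = 25.85 kHz, appears at 5.55 kHz.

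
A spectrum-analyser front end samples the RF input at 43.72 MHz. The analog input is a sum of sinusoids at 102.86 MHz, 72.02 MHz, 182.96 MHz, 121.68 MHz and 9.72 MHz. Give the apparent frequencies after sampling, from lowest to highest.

8.08 MHz, 9.48 MHz, 9.72 MHz, 15.42 MHz

fs/2 = 21.86 MHz.
102.86 MHz mod fs = 15.42 MHz.
15.42 MHz ≤ fs/2 = 21.86 MHz, appears at 15.42 MHz.
72.02 MHz mod fs = 28.3 MHz.
28.3 MHz > fs/2 = 21.86 MHz, folds to fs − 28.3 MHz = 15.42 MHz.
182.96 MHz mod fs = 8.08 MHz.
8.08 MHz ≤ fs/2 = 21.86 MHz, appears at 8.08 MHz.
121.68 MHz mod fs = 34.24 MHz.
34.24 MHz > fs/2 = 21.86 MHz, folds to fs − 34.24 MHz = 9.48 MHz.
9.72 MHz ≤ fs/2 = 21.86 MHz, passes unchanged.
Distinct values: {8.08 MHz, 9.48 MHz, 9.72 MHz, 15.42 MHz}.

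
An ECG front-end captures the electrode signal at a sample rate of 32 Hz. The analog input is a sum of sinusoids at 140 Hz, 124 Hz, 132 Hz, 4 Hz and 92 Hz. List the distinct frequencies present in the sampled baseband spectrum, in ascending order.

fs/2 = 16 Hz.
140 Hz mod fs = 12 Hz.
12 Hz ≤ fs/2 = 16 Hz, appears at 12 Hz.
124 Hz mod fs = 28 Hz.
28 Hz > fs/2 = 16 Hz, folds to fs − 28 Hz = 4 Hz.
132 Hz mod fs = 4 Hz.
4 Hz ≤ fs/2 = 16 Hz, appears at 4 Hz.
4 Hz ≤ fs/2 = 16 Hz, passes unchanged.
92 Hz mod fs = 28 Hz.
28 Hz > fs/2 = 16 Hz, folds to fs − 28 Hz = 4 Hz.
Distinct values: {4 Hz, 12 Hz}.

4 Hz, 12 Hz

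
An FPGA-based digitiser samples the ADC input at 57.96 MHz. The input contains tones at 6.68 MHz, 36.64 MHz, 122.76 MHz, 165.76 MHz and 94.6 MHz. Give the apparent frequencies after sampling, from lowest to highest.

6.68 MHz, 6.84 MHz, 8.12 MHz, 21.32 MHz

fs/2 = 28.98 MHz.
6.68 MHz ≤ fs/2 = 28.98 MHz, passes unchanged.
36.64 MHz > fs/2 = 28.98 MHz, folds to fs − 36.64 MHz = 21.32 MHz.
122.76 MHz mod fs = 6.84 MHz.
6.84 MHz ≤ fs/2 = 28.98 MHz, appears at 6.84 MHz.
165.76 MHz mod fs = 49.84 MHz.
49.84 MHz > fs/2 = 28.98 MHz, folds to fs − 49.84 MHz = 8.12 MHz.
94.6 MHz mod fs = 36.64 MHz.
36.64 MHz > fs/2 = 28.98 MHz, folds to fs − 36.64 MHz = 21.32 MHz.
Distinct values: {6.68 MHz, 6.84 MHz, 8.12 MHz, 21.32 MHz}.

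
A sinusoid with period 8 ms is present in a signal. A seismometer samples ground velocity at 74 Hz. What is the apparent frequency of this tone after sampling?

T = 8 ms → f = 1/T = 125 Hz.
125 Hz mod fs = 51 Hz.
51 Hz > fs/2 = 37 Hz, folds to fs − 51 Hz = 23 Hz.

23 Hz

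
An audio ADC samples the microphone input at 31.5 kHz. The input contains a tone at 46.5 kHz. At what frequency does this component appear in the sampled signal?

15 kHz

46.5 kHz mod fs = 15 kHz.
15 kHz ≤ fs/2 = 15.75 kHz, appears at 15 kHz.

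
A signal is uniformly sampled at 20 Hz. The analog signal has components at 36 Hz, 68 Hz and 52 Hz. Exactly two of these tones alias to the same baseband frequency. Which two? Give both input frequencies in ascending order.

fs/2 = 10 Hz.
36 Hz mod fs = 16 Hz.
16 Hz > fs/2 = 10 Hz, folds to fs − 16 Hz = 4 Hz.
68 Hz mod fs = 8 Hz.
8 Hz ≤ fs/2 = 10 Hz, appears at 8 Hz.
52 Hz mod fs = 12 Hz.
12 Hz > fs/2 = 10 Hz, folds to fs − 12 Hz = 8 Hz.
52 Hz and 68 Hz both map to 8 Hz.

52 Hz, 68 Hz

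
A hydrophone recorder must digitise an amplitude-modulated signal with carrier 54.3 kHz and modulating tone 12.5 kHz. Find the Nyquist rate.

AM sidebands sit at fc ± fm = 41.8 kHz and 66.8 kHz.
Highest-frequency component: 66.8 kHz.
Nyquist rate = 2 × 66.8 kHz = 133.6 kHz.

133.6 kHz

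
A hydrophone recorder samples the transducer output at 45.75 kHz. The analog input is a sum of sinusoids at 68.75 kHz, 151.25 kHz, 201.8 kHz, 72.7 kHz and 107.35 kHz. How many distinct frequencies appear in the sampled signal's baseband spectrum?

4

fs/2 = 22.875 kHz.
68.75 kHz mod fs = 23 kHz.
23 kHz > fs/2 = 22.875 kHz, folds to fs − 23 kHz = 22.75 kHz.
151.25 kHz mod fs = 14 kHz.
14 kHz ≤ fs/2 = 22.875 kHz, appears at 14 kHz.
201.8 kHz mod fs = 18.8 kHz.
18.8 kHz ≤ fs/2 = 22.875 kHz, appears at 18.8 kHz.
72.7 kHz mod fs = 26.95 kHz.
26.95 kHz > fs/2 = 22.875 kHz, folds to fs − 26.95 kHz = 18.8 kHz.
107.35 kHz mod fs = 15.85 kHz.
15.85 kHz ≤ fs/2 = 22.875 kHz, appears at 15.85 kHz.
Distinct values: {14 kHz, 15.85 kHz, 18.8 kHz, 22.75 kHz} → 4.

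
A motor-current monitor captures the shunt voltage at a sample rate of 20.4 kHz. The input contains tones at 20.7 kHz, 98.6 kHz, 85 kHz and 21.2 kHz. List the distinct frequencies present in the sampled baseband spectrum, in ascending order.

fs/2 = 10.2 kHz.
20.7 kHz mod fs = 0.3 kHz.
0.3 kHz ≤ fs/2 = 10.2 kHz, appears at 0.3 kHz.
98.6 kHz mod fs = 17 kHz.
17 kHz > fs/2 = 10.2 kHz, folds to fs − 17 kHz = 3.4 kHz.
85 kHz mod fs = 3.4 kHz.
3.4 kHz ≤ fs/2 = 10.2 kHz, appears at 3.4 kHz.
21.2 kHz mod fs = 0.8 kHz.
0.8 kHz ≤ fs/2 = 10.2 kHz, appears at 0.8 kHz.
Distinct values: {0.3 kHz, 0.8 kHz, 3.4 kHz}.

0.3 kHz, 0.8 kHz, 3.4 kHz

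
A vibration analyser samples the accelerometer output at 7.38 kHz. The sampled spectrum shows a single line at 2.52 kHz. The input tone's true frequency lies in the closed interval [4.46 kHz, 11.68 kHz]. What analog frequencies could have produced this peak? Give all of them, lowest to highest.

4.86 kHz, 9.9 kHz

Frequencies that alias to 2.52 kHz are k·fs ± 2.52 kHz for integer k ≥ 0.
k=0: 2.52 kHz.
k=1: 4.86 kHz, 9.9 kHz.
k=2: 12.24 kHz, 17.28 kHz.
Within [4.46 kHz, 11.68 kHz]: 4.86 kHz, 9.9 kHz.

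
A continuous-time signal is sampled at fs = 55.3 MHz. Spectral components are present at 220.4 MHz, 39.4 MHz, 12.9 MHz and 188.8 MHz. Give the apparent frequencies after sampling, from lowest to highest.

fs/2 = 27.65 MHz.
220.4 MHz mod fs = 54.5 MHz.
54.5 MHz > fs/2 = 27.65 MHz, folds to fs − 54.5 MHz = 0.8 MHz.
39.4 MHz > fs/2 = 27.65 MHz, folds to fs − 39.4 MHz = 15.9 MHz.
12.9 MHz ≤ fs/2 = 27.65 MHz, passes unchanged.
188.8 MHz mod fs = 22.9 MHz.
22.9 MHz ≤ fs/2 = 27.65 MHz, appears at 22.9 MHz.
Distinct values: {0.8 MHz, 12.9 MHz, 15.9 MHz, 22.9 MHz}.

0.8 MHz, 12.9 MHz, 15.9 MHz, 22.9 MHz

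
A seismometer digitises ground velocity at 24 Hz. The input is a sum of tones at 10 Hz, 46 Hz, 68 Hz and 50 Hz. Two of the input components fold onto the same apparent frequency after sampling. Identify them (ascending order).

46 Hz, 50 Hz

fs/2 = 12 Hz.
10 Hz ≤ fs/2 = 12 Hz, passes unchanged.
46 Hz mod fs = 22 Hz.
22 Hz > fs/2 = 12 Hz, folds to fs − 22 Hz = 2 Hz.
68 Hz mod fs = 20 Hz.
20 Hz > fs/2 = 12 Hz, folds to fs − 20 Hz = 4 Hz.
50 Hz mod fs = 2 Hz.
2 Hz ≤ fs/2 = 12 Hz, appears at 2 Hz.
46 Hz and 50 Hz both map to 2 Hz.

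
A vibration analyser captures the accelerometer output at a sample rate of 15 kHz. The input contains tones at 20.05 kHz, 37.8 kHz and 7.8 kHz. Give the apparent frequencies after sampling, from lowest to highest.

5.05 kHz, 7.2 kHz

fs/2 = 7.5 kHz.
20.05 kHz mod fs = 5.05 kHz.
5.05 kHz ≤ fs/2 = 7.5 kHz, appears at 5.05 kHz.
37.8 kHz mod fs = 7.8 kHz.
7.8 kHz > fs/2 = 7.5 kHz, folds to fs − 7.8 kHz = 7.2 kHz.
7.8 kHz > fs/2 = 7.5 kHz, folds to fs − 7.8 kHz = 7.2 kHz.
Distinct values: {5.05 kHz, 7.2 kHz}.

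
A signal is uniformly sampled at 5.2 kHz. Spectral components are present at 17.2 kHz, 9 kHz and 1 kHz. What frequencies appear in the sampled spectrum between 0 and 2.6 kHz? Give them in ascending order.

1 kHz, 1.4 kHz, 1.6 kHz

fs/2 = 2.6 kHz.
17.2 kHz mod fs = 1.6 kHz.
1.6 kHz ≤ fs/2 = 2.6 kHz, appears at 1.6 kHz.
9 kHz mod fs = 3.8 kHz.
3.8 kHz > fs/2 = 2.6 kHz, folds to fs − 3.8 kHz = 1.4 kHz.
1 kHz ≤ fs/2 = 2.6 kHz, passes unchanged.
Distinct values: {1 kHz, 1.4 kHz, 1.6 kHz}.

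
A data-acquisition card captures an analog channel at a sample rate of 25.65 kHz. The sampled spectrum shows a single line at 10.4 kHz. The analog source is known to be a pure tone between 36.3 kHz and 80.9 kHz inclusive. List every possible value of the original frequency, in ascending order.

40.9 kHz, 61.7 kHz, 66.55 kHz

Frequencies that alias to 10.4 kHz are k·fs ± 10.4 kHz for integer k ≥ 0.
k=0: 10.4 kHz.
k=1: 15.25 kHz, 36.05 kHz.
k=2: 40.9 kHz, 61.7 kHz.
k=3: 66.55 kHz, 87.35 kHz.
k=4: 92.2 kHz, 113 kHz.
Within [36.3 kHz, 80.9 kHz]: 40.9 kHz, 61.7 kHz, 66.55 kHz.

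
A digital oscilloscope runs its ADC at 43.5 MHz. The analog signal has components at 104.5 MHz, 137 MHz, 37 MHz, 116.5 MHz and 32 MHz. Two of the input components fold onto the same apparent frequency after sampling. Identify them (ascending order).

fs/2 = 21.75 MHz.
104.5 MHz mod fs = 17.5 MHz.
17.5 MHz ≤ fs/2 = 21.75 MHz, appears at 17.5 MHz.
137 MHz mod fs = 6.5 MHz.
6.5 MHz ≤ fs/2 = 21.75 MHz, appears at 6.5 MHz.
37 MHz > fs/2 = 21.75 MHz, folds to fs − 37 MHz = 6.5 MHz.
116.5 MHz mod fs = 29.5 MHz.
29.5 MHz > fs/2 = 21.75 MHz, folds to fs − 29.5 MHz = 14 MHz.
32 MHz > fs/2 = 21.75 MHz, folds to fs − 32 MHz = 11.5 MHz.
37 MHz and 137 MHz both map to 6.5 MHz.

37 MHz, 137 MHz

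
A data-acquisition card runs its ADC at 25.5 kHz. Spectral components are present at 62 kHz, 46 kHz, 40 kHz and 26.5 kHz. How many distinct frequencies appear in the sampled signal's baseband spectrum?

3

fs/2 = 12.75 kHz.
62 kHz mod fs = 11 kHz.
11 kHz ≤ fs/2 = 12.75 kHz, appears at 11 kHz.
46 kHz mod fs = 20.5 kHz.
20.5 kHz > fs/2 = 12.75 kHz, folds to fs − 20.5 kHz = 5 kHz.
40 kHz mod fs = 14.5 kHz.
14.5 kHz > fs/2 = 12.75 kHz, folds to fs − 14.5 kHz = 11 kHz.
26.5 kHz mod fs = 1 kHz.
1 kHz ≤ fs/2 = 12.75 kHz, appears at 1 kHz.
Distinct values: {1 kHz, 5 kHz, 11 kHz} → 3.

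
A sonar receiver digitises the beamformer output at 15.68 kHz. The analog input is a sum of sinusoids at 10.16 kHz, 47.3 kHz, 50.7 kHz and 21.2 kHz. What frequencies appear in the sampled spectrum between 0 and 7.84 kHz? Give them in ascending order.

fs/2 = 7.84 kHz.
10.16 kHz > fs/2 = 7.84 kHz, folds to fs − 10.16 kHz = 5.52 kHz.
47.3 kHz mod fs = 0.26 kHz.
0.26 kHz ≤ fs/2 = 7.84 kHz, appears at 0.26 kHz.
50.7 kHz mod fs = 3.66 kHz.
3.66 kHz ≤ fs/2 = 7.84 kHz, appears at 3.66 kHz.
21.2 kHz mod fs = 5.52 kHz.
5.52 kHz ≤ fs/2 = 7.84 kHz, appears at 5.52 kHz.
Distinct values: {0.26 kHz, 3.66 kHz, 5.52 kHz}.

0.26 kHz, 3.66 kHz, 5.52 kHz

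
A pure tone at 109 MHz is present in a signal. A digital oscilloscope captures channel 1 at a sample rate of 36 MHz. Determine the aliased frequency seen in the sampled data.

1 MHz

109 MHz mod fs = 1 MHz.
1 MHz ≤ fs/2 = 18 MHz, appears at 1 MHz.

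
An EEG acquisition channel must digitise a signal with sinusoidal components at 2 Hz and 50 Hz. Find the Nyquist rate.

Highest-frequency component: 50 Hz.
Nyquist rate = 2 × 50 Hz = 100 Hz.

100 Hz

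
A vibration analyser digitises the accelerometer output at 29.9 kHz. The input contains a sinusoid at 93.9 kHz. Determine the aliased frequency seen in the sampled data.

4.2 kHz

93.9 kHz mod fs = 4.2 kHz.
4.2 kHz ≤ fs/2 = 14.95 kHz, appears at 4.2 kHz.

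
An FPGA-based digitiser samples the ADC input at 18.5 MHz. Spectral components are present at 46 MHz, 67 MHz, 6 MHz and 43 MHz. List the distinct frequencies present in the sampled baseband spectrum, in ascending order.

fs/2 = 9.25 MHz.
46 MHz mod fs = 9 MHz.
9 MHz ≤ fs/2 = 9.25 MHz, appears at 9 MHz.
67 MHz mod fs = 11.5 MHz.
11.5 MHz > fs/2 = 9.25 MHz, folds to fs − 11.5 MHz = 7 MHz.
6 MHz ≤ fs/2 = 9.25 MHz, passes unchanged.
43 MHz mod fs = 6 MHz.
6 MHz ≤ fs/2 = 9.25 MHz, appears at 6 MHz.
Distinct values: {6 MHz, 7 MHz, 9 MHz}.

6 MHz, 7 MHz, 9 MHz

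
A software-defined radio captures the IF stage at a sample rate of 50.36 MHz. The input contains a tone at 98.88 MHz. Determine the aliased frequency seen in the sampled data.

98.88 MHz mod fs = 48.52 MHz.
48.52 MHz > fs/2 = 25.18 MHz, folds to fs − 48.52 MHz = 1.84 MHz.

1.84 MHz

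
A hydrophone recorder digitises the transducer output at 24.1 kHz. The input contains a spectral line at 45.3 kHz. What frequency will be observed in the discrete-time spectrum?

45.3 kHz mod fs = 21.2 kHz.
21.2 kHz > fs/2 = 12.05 kHz, folds to fs − 21.2 kHz = 2.9 kHz.

2.9 kHz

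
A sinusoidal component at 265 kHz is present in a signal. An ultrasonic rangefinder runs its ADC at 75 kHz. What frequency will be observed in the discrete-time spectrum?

265 kHz mod fs = 40 kHz.
40 kHz > fs/2 = 37.5 kHz, folds to fs − 40 kHz = 35 kHz.

35 kHz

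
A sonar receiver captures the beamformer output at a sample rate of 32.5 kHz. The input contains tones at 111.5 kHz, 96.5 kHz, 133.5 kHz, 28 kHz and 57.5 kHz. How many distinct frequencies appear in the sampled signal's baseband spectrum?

5

fs/2 = 16.25 kHz.
111.5 kHz mod fs = 14 kHz.
14 kHz ≤ fs/2 = 16.25 kHz, appears at 14 kHz.
96.5 kHz mod fs = 31.5 kHz.
31.5 kHz > fs/2 = 16.25 kHz, folds to fs − 31.5 kHz = 1 kHz.
133.5 kHz mod fs = 3.5 kHz.
3.5 kHz ≤ fs/2 = 16.25 kHz, appears at 3.5 kHz.
28 kHz > fs/2 = 16.25 kHz, folds to fs − 28 kHz = 4.5 kHz.
57.5 kHz mod fs = 25 kHz.
25 kHz > fs/2 = 16.25 kHz, folds to fs − 25 kHz = 7.5 kHz.
Distinct values: {1 kHz, 3.5 kHz, 4.5 kHz, 7.5 kHz, 14 kHz} → 5.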